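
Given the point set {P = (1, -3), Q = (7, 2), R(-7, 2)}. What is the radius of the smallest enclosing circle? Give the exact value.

7

Side lengths²: PQ² = 61, PR² = 89, QR² = 196.
Since QR² = 196 ≥ 89 + 61 = 150, the angle opposite QR is not acute, so the smallest enclosing circle has QR as diameter.
Centre = midpoint of QR = (0, 2), r² = 196/4 = 49.
r = √49 = 7.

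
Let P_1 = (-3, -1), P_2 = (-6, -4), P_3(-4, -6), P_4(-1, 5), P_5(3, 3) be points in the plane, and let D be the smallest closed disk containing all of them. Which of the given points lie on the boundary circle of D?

The minimum enclosing circle of a finite set is fixed by two of the points (as a diameter) or three (as a circumcircle).
The minimum enclosing circle is determined by three boundary points: P_3, P_4, P_5.
Their circumcentre is (-1.4, -0.8) with r² = 33.8.
The farthest remaining point P_2 is at distance² 31.4 ≤ 33.8.
The points at distance exactly r from the centre are P_3, P_4, P_5 — 3 points.

P_3, P_4, P_5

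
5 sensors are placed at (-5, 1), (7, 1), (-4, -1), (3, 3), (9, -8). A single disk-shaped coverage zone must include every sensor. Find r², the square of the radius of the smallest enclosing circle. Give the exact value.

69.25

A smallest enclosing disk is always determined by at most three of the input points on its boundary.
The farthest pair is (-5, 1)–(9, -8) with squared distance 277. The circle on this segment as diameter has centre (2, -3.5) and r² = 277/4 = 69.25.
Check (7, 1): distance² to centre = 45.25 ≤ 69.25, so it lies inside.
All remaining points lie in this disk, and no smaller disk contains both endpoints, so this is the minimum enclosing circle.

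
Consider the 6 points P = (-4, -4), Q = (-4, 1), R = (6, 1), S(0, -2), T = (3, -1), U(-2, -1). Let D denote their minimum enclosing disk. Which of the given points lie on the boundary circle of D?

P, Q, R

A smallest enclosing disk is always determined by at most three of the input points on its boundary.
The farthest pair is P–R with squared distance 125. The circle on this segment as diameter has centre (1, -1.5) and r² = 125/4 = 31.25.
Check Q: distance² to centre = 31.25 ≤ 31.25, so it lies inside.
All remaining points lie in this disk, and no smaller disk contains both endpoints, so this is the minimum enclosing circle.
The points at distance exactly r from the centre are P, Q, R — 3 points.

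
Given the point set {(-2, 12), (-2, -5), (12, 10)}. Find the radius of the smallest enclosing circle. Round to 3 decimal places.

10.363

Call the three points A, B, C in the order given.
Side lengths²: AB² = 289, AC² = 200, BC² = 421.
Since BC² = 421 < 289 + 200 = 489, the triangle is acute, so the smallest enclosing circle is the circumcircle.
Circumcentre = (55/14, 3.5), r² = 10525/98.
r = √(10525/98) ≈ 10.363.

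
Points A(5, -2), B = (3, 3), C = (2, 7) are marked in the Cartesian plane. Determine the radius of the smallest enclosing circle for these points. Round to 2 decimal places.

Side lengths²: AB² = 29, AC² = 90, BC² = 17.
Since AC² = 90 ≥ 29 + 17 = 46, the angle opposite AC is not acute, so the smallest enclosing circle has AC as diameter.
Centre = midpoint of AC = (3.5, 2.5), r² = 90/4 = 22.5.
r = √(22.5) ≈ 4.74.

4.74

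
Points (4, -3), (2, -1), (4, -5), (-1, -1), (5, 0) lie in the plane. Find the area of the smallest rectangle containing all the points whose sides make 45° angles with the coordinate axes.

31.5

In coordinates u = x + y, v = x − y the rectangle is axis-aligned; the map (x,y)→(u,v) scales areas by 2.
u-values: 1, 1, -1, -2, 5; range = 5 − (-2) = 7.
v-values: 7, 3, 9, 0, 5; range = 9 − 0 = 9.
Area = (7 × 9) / 2 = 31.5.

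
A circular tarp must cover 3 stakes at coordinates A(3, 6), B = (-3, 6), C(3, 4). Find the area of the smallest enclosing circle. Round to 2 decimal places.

31.42

Side lengths²: AB² = 36, AC² = 4, BC² = 40.
Since BC² = 40 ≥ 36 + 4 = 40, the angle opposite BC is not acute, so the smallest enclosing circle has BC as diameter.
Centre = midpoint of BC = (0, 5), r² = 40/4 = 10.
Area = π·r² = π·10 ≈ 31.42.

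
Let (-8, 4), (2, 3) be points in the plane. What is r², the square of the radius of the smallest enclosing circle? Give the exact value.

The smallest circle enclosing two points has them as diameter endpoints.
Centre = midpoint = (-3, 3.5); r² = |(-8, 4)−(2, 3)|²/4 = 101/4 = 25.25.

25.25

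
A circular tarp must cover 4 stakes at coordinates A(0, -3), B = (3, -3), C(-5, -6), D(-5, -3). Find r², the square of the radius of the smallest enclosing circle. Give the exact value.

A smallest enclosing disk is always determined by at most three of the input points on its boundary.
The farthest pair is B–C with squared distance 73. The circle on this segment as diameter has centre (-1, -4.5) and r² = 73/4 = 18.25.
Check A: distance² to centre = 3.25 ≤ 18.25, so it lies inside.
All remaining points lie in this disk, and no smaller disk contains both endpoints, so this is the minimum enclosing circle.

18.25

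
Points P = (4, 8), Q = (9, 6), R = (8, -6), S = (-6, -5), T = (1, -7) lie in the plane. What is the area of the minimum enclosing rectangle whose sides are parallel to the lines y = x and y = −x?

In coordinates u = x + y, v = x − y the rectangle is axis-aligned; the map (x,y)→(u,v) scales areas by 2.
u-values: 12, 15, 2, -11, -6; range = 15 − (-11) = 26.
v-values: -4, 3, 14, -1, 8; range = 14 − (-4) = 18.
Area = (26 × 18) / 2 = 234.

234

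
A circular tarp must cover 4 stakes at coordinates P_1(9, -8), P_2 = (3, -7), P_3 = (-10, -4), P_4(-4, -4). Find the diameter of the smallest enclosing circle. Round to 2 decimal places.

19.42

By Welzl's lemma the MEC is supported by two points (diametrically opposite) or three points (on a circumcircle).
The farthest pair is P_1–P_3 with squared distance 377. The circle on this segment as diameter has centre (-0.5, -6) and r² = 377/4 = 94.25.
Check P_2: distance² to centre = 13.25 ≤ 94.25, so it lies inside.
All remaining points lie in this disk, and no smaller disk contains both endpoints, so this is the minimum enclosing circle.
Diameter = 2r = 2√(94.25) ≈ 19.42.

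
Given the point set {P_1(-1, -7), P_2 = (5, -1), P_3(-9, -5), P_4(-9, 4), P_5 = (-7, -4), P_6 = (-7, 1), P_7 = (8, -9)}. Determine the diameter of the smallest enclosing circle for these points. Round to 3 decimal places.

21.401

A smallest enclosing disk is always determined by at most three of the input points on its boundary.
The farthest pair is P_4–P_7 with squared distance 458. The circle on this segment as diameter has centre (-0.5, -2.5) and r² = 458/4 = 114.5.
Check P_1: distance² to centre = 20.5 ≤ 114.5, so it lies inside.
All remaining points lie in this disk, and no smaller disk contains both endpoints, so this is the minimum enclosing circle.
Diameter = 2r = 2√(114.5) ≈ 21.401.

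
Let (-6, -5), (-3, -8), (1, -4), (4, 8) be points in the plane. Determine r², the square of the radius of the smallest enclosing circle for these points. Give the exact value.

76.25

By Welzl's lemma the MEC is supported by two points (diametrically opposite) or three points (on a circumcircle).
The farthest pair is (-3, -8)–(4, 8) with squared distance 305. The circle on this segment as diameter has centre (0.5, 0) and r² = 305/4 = 76.25.
Check (-6, -5): distance² to centre = 67.25 ≤ 76.25, so it lies inside.
All remaining points lie in this disk, and no smaller disk contains both endpoints, so this is the minimum enclosing circle.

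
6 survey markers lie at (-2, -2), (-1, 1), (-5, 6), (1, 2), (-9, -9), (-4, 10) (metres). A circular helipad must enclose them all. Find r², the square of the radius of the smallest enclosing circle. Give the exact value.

The minimum enclosing circle of a finite set is fixed by two of the points (as a diameter) or three (as a circumcircle).
The farthest pair is (-9, -9)–(-4, 10) with squared distance 386. The circle on this segment as diameter has centre (-6.5, 0.5) and r² = 386/4 = 96.5.
Check (-2, -2): distance² to centre = 26.5 ≤ 96.5, so it lies inside.
All remaining points lie in this disk, and no smaller disk contains both endpoints, so this is the minimum enclosing circle.

96.5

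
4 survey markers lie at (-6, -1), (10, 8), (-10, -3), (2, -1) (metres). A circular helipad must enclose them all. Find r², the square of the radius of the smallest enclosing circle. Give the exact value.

130.25

By Welzl's lemma the MEC is supported by two points (diametrically opposite) or three points (on a circumcircle).
The farthest pair is (10, 8)–(-10, -3) with squared distance 521. The circle on this segment as diameter has centre (0, 2.5) and r² = 521/4 = 130.25.
Check (-6, -1): distance² to centre = 48.25 ≤ 130.25, so it lies inside.
All remaining points lie in this disk, and no smaller disk contains both endpoints, so this is the minimum enclosing circle.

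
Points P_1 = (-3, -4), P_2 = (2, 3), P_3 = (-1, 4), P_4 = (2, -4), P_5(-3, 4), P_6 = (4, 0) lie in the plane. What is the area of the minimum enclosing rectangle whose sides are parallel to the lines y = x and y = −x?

In coordinates u = x + y, v = x − y the rectangle is axis-aligned; the map (x,y)→(u,v) scales areas by 2.
u-values: -7, 5, 3, -2, 1, 4; range = 5 − (-7) = 12.
v-values: 1, -1, -5, 6, -7, 4; range = 6 − (-7) = 13.
Area = (12 × 13) / 2 = 78.

78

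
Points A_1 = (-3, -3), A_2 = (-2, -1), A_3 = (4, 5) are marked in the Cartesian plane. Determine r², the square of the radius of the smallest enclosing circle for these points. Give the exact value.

Side lengths²: A_1A_2² = 5, A_1A_3² = 113, A_2A_3² = 72.
Since A_1A_3² = 113 ≥ 72 + 5 = 77, the angle opposite A_1A_3 is not acute, so the smallest enclosing circle has A_1A_3 as diameter.
Centre = midpoint of A_1A_3 = (0.5, 1), r² = 113/4 = 28.25.

28.25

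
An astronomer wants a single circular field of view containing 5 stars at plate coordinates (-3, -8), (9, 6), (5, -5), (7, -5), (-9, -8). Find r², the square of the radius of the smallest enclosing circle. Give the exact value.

130

The farthest pair is (9, 6)–(-9, -8) with squared distance 520. The circle on this segment as diameter has centre (0, -1) and r² = 520/4 = 130.
Check (-3, -8): distance² to centre = 58 ≤ 130, so it lies inside.
All remaining points lie in this disk, and no smaller disk contains both endpoints, so this is the minimum enclosing circle.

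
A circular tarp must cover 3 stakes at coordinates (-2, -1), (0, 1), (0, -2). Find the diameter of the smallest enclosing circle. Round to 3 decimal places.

3.162

Call the three points A, B, C in the order given.
Side lengths²: AB² = 8, AC² = 5, BC² = 9.
Since BC² = 9 < 8 + 5 = 13, the triangle is acute, so the smallest enclosing circle is the circumcircle.
Circumcentre = (-0.5, -0.5), r² = 2.5.
Diameter = 2r = 2√(2.5) ≈ 3.162.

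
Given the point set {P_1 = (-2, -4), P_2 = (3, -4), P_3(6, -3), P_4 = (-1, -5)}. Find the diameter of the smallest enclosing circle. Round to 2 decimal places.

8.06

The farthest pair is P_1–P_3 with squared distance 65. The circle on this segment as diameter has centre (2, -3.5) and r² = 65/4 = 16.25.
Check P_2: distance² to centre = 1.25 ≤ 16.25, so it lies inside.
All remaining points lie in this disk, and no smaller disk contains both endpoints, so this is the minimum enclosing circle.
Diameter = 2r = 2√(16.25) ≈ 8.06.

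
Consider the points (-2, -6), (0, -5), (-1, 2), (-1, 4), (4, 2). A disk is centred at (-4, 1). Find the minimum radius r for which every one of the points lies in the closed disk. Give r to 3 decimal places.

The required radius is the distance from (-4, 1) to the farthest point.
Squared distances: 53, 52, 10, 18, 65.
Maximum is 65, attained at (4, 2).
r = √65 ≈ 8.062.

8.062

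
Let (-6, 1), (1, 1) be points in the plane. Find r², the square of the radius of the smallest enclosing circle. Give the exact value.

The smallest circle enclosing two points has them as diameter endpoints.
Centre = midpoint = (-2.5, 1); r² = |(-6, 1)−(1, 1)|²/4 = 49/4 = 12.25.

12.25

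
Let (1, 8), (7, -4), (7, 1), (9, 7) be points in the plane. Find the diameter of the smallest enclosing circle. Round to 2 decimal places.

13.44

By Welzl's lemma the MEC is supported by two points (diametrically opposite) or three points (on a circumcircle).
The minimum enclosing circle is determined by three boundary points: (1, 8), (7, -4), (9, 7).
Their circumcentre is (13/3, 13/6) with r² = 1625/36.
The farthest remaining point (7, 1) is at distance² 305/36 ≤ 1625/36.
Diameter = 2r = 2√(1625/36) ≈ 13.44.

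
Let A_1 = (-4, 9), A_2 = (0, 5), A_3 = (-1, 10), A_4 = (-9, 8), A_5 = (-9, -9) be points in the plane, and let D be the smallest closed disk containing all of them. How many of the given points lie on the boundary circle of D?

The farthest pair is A_3–A_5 with squared distance 425. The circle on this segment as diameter has centre (-5, 0.5) and r² = 425/4 = 106.25.
Check A_1: distance² to centre = 73.25 ≤ 106.25, so it lies inside.
All remaining points lie in this disk, and no smaller disk contains both endpoints, so this is the minimum enclosing circle.
The points at distance exactly r from the centre are A_3, A_5 — 2 points.

2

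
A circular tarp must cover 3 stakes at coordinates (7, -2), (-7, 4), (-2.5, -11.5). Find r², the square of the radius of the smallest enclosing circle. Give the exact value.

75.545

Call the three points A, B, C in the order given.
Side lengths²: AB² = 232, AC² = 180.5, BC² = 260.5.
Since BC² = 260.5 < 232 + 180.5 = 412.5, the triangle is acute, so the smallest enclosing circle is the circumcircle.
Circumcentre = (-1.65, -2.85), r² = 75.545.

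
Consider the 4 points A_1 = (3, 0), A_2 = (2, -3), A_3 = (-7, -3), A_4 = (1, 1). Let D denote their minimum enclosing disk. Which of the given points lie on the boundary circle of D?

A_1, A_3

The minimum enclosing circle of a finite set is fixed by two of the points (as a diameter) or three (as a circumcircle).
The farthest pair is A_1–A_3 with squared distance 109. The circle on this segment as diameter has centre (-2, -1.5) and r² = 109/4 = 27.25.
Check A_2: distance² to centre = 18.25 ≤ 27.25, so it lies inside.
All remaining points lie in this disk, and no smaller disk contains both endpoints, so this is the minimum enclosing circle.
The points at distance exactly r from the centre are A_1, A_3 — 2 points.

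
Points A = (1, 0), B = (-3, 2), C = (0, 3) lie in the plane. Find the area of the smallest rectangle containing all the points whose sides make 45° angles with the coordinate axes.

In coordinates u = x + y, v = x − y the rectangle is axis-aligned; the map (x,y)→(u,v) scales areas by 2.
u-values: 1, -1, 3; range = 3 − (-1) = 4.
v-values: 1, -5, -3; range = 1 − (-5) = 6.
Area = (4 × 6) / 2 = 12.

12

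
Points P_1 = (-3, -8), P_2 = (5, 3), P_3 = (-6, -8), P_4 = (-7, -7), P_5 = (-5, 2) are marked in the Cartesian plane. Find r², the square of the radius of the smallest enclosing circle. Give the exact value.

61

The minimum enclosing circle of a finite set is fixed by two of the points (as a diameter) or three (as a circumcircle).
The farthest pair is P_2–P_4 with squared distance 244. The circle on this segment as diameter has centre (-1, -2) and r² = 244/4 = 61.
Check P_1: distance² to centre = 40 ≤ 61, so it lies inside.
All remaining points lie in this disk, and no smaller disk contains both endpoints, so this is the minimum enclosing circle.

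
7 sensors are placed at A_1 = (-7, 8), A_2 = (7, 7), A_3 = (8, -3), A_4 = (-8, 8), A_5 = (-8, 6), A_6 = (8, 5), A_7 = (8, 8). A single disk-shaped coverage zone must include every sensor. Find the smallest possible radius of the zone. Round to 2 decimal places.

A smallest enclosing disk is always determined by at most three of the input points on its boundary.
The farthest pair is A_3–A_4 with squared distance 377. The circle on this segment as diameter has centre (0, 2.5) and r² = 377/4 = 94.25.
Check A_1: distance² to centre = 79.25 ≤ 94.25, so it lies inside.
All remaining points lie in this disk, and no smaller disk contains both endpoints, so this is the minimum enclosing circle.
r = √(94.25) ≈ 9.71.

9.71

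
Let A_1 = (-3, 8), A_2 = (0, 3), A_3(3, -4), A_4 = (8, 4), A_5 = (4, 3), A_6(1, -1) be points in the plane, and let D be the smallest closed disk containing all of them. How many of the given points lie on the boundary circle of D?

3

The minimum enclosing circle is determined by three boundary points: A_1, A_3, A_4.
Their circumcentre is (23/18, 95/36) with r² = 60965/1296.
The farthest remaining point A_6 is at distance² 17261/1296 ≤ 60965/1296.
The points at distance exactly r from the centre are A_1, A_3, A_4 — 3 points.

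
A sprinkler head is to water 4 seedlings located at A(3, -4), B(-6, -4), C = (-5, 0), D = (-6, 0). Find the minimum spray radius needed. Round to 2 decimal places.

The minimum enclosing circle of a finite set is fixed by two of the points (as a diameter) or three (as a circumcircle).
The farthest pair is A–D with squared distance 97. The circle on this segment as diameter has centre (-1.5, -2) and r² = 97/4 = 24.25.
Check B: distance² to centre = 24.25 ≤ 24.25, so it lies inside.
All remaining points lie in this disk, and no smaller disk contains both endpoints, so this is the minimum enclosing circle.
r = √(24.25) ≈ 4.92.

4.92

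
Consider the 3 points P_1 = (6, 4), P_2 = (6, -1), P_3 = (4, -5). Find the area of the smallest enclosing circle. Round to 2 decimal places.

Side lengths²: P_1P_2² = 25, P_1P_3² = 85, P_2P_3² = 20.
Since P_1P_3² = 85 ≥ 25 + 20 = 45, the angle opposite P_1P_3 is not acute, so the smallest enclosing circle has P_1P_3 as diameter.
Centre = midpoint of P_1P_3 = (5, -0.5), r² = 85/4 = 21.25.
Area = π·r² = π·21.25 ≈ 66.76.

66.76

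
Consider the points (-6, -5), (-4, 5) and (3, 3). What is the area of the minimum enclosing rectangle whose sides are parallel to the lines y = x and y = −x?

76.5

In coordinates u = x + y, v = x − y the rectangle is axis-aligned; the map (x,y)→(u,v) scales areas by 2.
u-values: -11, 1, 6; range = 6 − (-11) = 17.
v-values: -1, -9, 0; range = 0 − (-9) = 9.
Area = (17 × 9) / 2 = 76.5.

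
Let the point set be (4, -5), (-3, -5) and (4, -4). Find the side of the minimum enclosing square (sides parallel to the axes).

The bounding box has width 7 and height 1.
An axis-aligned square enclosing the set must have side ≥ max(width, height).
So the minimum side is max(7, 1) = 7.

7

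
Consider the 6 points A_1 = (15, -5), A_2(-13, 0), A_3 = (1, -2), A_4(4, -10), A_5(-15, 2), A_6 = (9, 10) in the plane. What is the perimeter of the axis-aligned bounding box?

Width = max x − min x = 15 − (-15) = 30.
Height = max y − min y = 10 − (-10) = 20.
Perimeter = 2(30 + 20) = 100.

100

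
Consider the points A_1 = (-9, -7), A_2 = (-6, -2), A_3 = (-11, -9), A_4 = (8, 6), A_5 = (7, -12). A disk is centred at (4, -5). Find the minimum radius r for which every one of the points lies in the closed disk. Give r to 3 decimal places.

15.524

The required radius is the distance from (4, -5) to the farthest point.
Squared distances: 173, 109, 241, 137, 58.
Maximum is 241, attained at A_3.
r = √241 ≈ 15.524.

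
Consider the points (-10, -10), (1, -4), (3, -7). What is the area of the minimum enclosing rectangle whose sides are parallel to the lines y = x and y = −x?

In coordinates u = x + y, v = x − y the rectangle is axis-aligned; the map (x,y)→(u,v) scales areas by 2.
u-values: -20, -3, -4; range = -3 − (-20) = 17.
v-values: 0, 5, 10; range = 10 − 0 = 10.
Area = (17 × 10) / 2 = 85.

85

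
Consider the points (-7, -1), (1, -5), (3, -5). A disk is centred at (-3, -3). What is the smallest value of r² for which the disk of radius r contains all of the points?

The required radius is the distance from (-3, -3) to the farthest point.
Squared distances: 20, 20, 40.
Maximum is 40, attained at (3, -5).

40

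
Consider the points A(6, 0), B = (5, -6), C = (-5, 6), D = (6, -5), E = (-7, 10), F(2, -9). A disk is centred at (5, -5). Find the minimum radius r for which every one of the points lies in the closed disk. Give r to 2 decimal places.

The required radius is the distance from (5, -5) to the farthest point.
Squared distances: 26, 1, 221, 1, 369, 25.
Maximum is 369, attained at E.
r = √369 ≈ 19.21.

19.21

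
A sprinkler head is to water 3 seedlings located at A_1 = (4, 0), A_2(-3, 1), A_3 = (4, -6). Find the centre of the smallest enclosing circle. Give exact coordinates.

Side lengths²: A_1A_2² = 50, A_1A_3² = 36, A_2A_3² = 98.
Since A_2A_3² = 98 ≥ 50 + 36 = 86, the angle opposite A_2A_3 is not acute, so the smallest enclosing circle has A_2A_3 as diameter.
Centre = midpoint of A_2A_3 = (0.5, -2.5), r² = 98/4 = 24.5.
Centre = (0.5, -2.5).

(0.5, -2.5)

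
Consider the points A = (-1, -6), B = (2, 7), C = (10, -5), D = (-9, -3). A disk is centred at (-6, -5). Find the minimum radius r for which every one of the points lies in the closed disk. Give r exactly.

The required radius is the distance from (-6, -5) to the farthest point.
Squared distances: 26, 208, 256, 13.
Maximum is 256, attained at C.
r = √256 = 16.

16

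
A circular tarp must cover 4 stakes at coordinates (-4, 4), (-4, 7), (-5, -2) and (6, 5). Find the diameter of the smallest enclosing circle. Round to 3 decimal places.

13.088

A smallest enclosing disk is always determined by at most three of the input points on its boundary.
The minimum enclosing circle is determined by three boundary points: (-4, 7), (-5, -2), (6, 5).
Their circumcentre is (9/46, 91/46) with r² = 45305/1058.
The farthest remaining point (-4, 4) is at distance² 22949/1058 ≤ 45305/1058.
Diameter = 2r = 2√(45305/1058) ≈ 13.088.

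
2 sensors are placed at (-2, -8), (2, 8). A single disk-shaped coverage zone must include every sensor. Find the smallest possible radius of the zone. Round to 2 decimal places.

The smallest circle enclosing two points has them as diameter endpoints.
Centre = midpoint = (0, 0); r² = |(-2, -8)−(2, 8)|²/4 = 272/4 = 68.
r = √68 ≈ 8.25.

8.25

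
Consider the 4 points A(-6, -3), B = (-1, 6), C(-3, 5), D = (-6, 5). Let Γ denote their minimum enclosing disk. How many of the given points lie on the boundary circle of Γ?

The farthest pair is A–B with squared distance 106. The circle on this segment as diameter has centre (-3.5, 1.5) and r² = 106/4 = 26.5.
Check C: distance² to centre = 12.5 ≤ 26.5, so it lies inside.
All remaining points lie in this disk, and no smaller disk contains both endpoints, so this is the minimum enclosing circle.
The points at distance exactly r from the centre are A, B — 2 points.

2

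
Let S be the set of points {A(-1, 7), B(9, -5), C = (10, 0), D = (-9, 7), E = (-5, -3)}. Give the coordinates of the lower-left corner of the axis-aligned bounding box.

(-9, -5)

x-range [-9, 10], y-range [-5, 7].
The lower-left corner is (-9, -5).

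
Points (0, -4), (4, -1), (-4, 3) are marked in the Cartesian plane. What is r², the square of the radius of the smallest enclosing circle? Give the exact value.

20.3125

Call the three points A, B, C in the order given.
Side lengths²: AB² = 25, AC² = 65, BC² = 80.
Since BC² = 80 < 65 + 25 = 90, the triangle is acute, so the smallest enclosing circle is the circumcircle.
Circumcentre = (-0.25, 0.5), r² = 20.3125.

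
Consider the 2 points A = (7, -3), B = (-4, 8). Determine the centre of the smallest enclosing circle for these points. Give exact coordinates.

(1.5, 2.5)

The smallest circle enclosing two points has them as diameter endpoints.
Centre = midpoint = (1.5, 2.5); r² = |AB|²/4 = 242/4 = 60.5.
Centre = (1.5, 2.5).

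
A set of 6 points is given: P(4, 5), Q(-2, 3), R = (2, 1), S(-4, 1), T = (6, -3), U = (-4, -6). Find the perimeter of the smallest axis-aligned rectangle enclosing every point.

Width = max x − min x = 6 − (-4) = 10.
Height = max y − min y = 5 − (-6) = 11.
Perimeter = 2(10 + 11) = 42.

42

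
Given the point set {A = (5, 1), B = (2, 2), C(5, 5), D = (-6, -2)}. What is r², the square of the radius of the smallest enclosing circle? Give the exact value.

The farthest pair is C–D with squared distance 170. The circle on this segment as diameter has centre (-0.5, 1.5) and r² = 170/4 = 42.5.
Check A: distance² to centre = 30.5 ≤ 42.5, so it lies inside.
All remaining points lie in this disk, and no smaller disk contains both endpoints, so this is the minimum enclosing circle.

42.5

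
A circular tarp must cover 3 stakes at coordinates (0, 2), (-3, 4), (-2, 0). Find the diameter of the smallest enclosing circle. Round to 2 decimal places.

4.20

Call the three points A, B, C in the order given.
Side lengths²: AB² = 13, AC² = 8, BC² = 17.
Since BC² = 17 < 13 + 8 = 21, the triangle is acute, so the smallest enclosing circle is the circumcircle.
Circumcentre = (-2.1, 2.1), r² = 4.42.
Diameter = 2r = 2√(4.42) ≈ 4.20.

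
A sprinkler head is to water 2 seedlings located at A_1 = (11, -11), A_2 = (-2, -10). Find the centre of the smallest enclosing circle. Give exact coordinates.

(4.5, -10.5)

The smallest circle enclosing two points has them as diameter endpoints.
Centre = midpoint = (4.5, -10.5); r² = |A_1A_2|²/4 = 170/4 = 42.5.
Centre = (4.5, -10.5).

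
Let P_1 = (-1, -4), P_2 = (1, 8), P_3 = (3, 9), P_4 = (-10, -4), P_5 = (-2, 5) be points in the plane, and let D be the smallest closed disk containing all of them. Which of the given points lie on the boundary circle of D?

The minimum enclosing circle of a finite set is fixed by two of the points (as a diameter) or three (as a circumcircle).
The farthest pair is P_3–P_4 with squared distance 338. The circle on this segment as diameter has centre (-3.5, 2.5) and r² = 338/4 = 84.5.
Check P_1: distance² to centre = 48.5 ≤ 84.5, so it lies inside.
All remaining points lie in this disk, and no smaller disk contains both endpoints, so this is the minimum enclosing circle.
The points at distance exactly r from the centre are P_3, P_4 — 2 points.

P_3, P_4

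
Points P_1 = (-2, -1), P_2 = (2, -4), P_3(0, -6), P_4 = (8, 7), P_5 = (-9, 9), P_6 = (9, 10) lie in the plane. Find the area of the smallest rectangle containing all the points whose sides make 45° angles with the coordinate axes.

In coordinates u = x + y, v = x − y the rectangle is axis-aligned; the map (x,y)→(u,v) scales areas by 2.
u-values: -3, -2, -6, 15, 0, 19; range = 19 − (-6) = 25.
v-values: -1, 6, 6, 1, -18, -1; range = 6 − (-18) = 24.
Area = (25 × 24) / 2 = 300.

300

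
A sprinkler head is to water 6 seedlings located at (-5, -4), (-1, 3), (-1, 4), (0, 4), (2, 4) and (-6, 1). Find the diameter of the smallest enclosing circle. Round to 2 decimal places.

A smallest enclosing disk is always determined by at most three of the input points on its boundary.
The farthest pair is (-5, -4)–(2, 4) with squared distance 113. The circle on this segment as diameter has centre (-1.5, 0) and r² = 113/4 = 28.25.
Check (-1, 3): distance² to centre = 9.25 ≤ 28.25, so it lies inside.
All remaining points lie in this disk, and no smaller disk contains both endpoints, so this is the minimum enclosing circle.
Diameter = 2r = 2√(28.25) ≈ 10.63.

10.63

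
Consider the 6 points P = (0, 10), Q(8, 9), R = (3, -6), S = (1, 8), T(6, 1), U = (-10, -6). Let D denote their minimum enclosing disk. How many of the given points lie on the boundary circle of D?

The minimum enclosing circle of a finite set is fixed by two of the points (as a diameter) or three (as a circumcircle).
The farthest pair is Q–U with squared distance 549. The circle on this segment as diameter has centre (-1, 1.5) and r² = 549/4 = 137.25.
Check P: distance² to centre = 73.25 ≤ 137.25, so it lies inside.
All remaining points lie in this disk, and no smaller disk contains both endpoints, so this is the minimum enclosing circle.
The points at distance exactly r from the centre are Q, U — 2 points.

2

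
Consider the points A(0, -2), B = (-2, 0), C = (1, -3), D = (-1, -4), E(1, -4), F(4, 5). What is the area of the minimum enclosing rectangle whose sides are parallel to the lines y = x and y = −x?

In coordinates u = x + y, v = x − y the rectangle is axis-aligned; the map (x,y)→(u,v) scales areas by 2.
u-values: -2, -2, -2, -5, -3, 9; range = 9 − (-5) = 14.
v-values: 2, -2, 4, 3, 5, -1; range = 5 − (-2) = 7.
Area = (14 × 7) / 2 = 49.

49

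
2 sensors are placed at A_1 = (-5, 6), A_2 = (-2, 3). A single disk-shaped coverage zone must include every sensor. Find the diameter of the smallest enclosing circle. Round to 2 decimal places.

The smallest circle enclosing two points has them as diameter endpoints.
Centre = midpoint = (-3.5, 4.5); r² = |A_1A_2|²/4 = 18/4 = 4.5.
Diameter = 2r = 2√(4.5) ≈ 4.24.

4.24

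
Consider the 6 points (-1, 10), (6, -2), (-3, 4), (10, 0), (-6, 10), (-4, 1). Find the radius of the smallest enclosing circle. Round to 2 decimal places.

A smallest enclosing disk is always determined by at most three of the input points on its boundary.
The farthest pair is (10, 0)–(-6, 10) with squared distance 356. The circle on this segment as diameter has centre (2, 5) and r² = 356/4 = 89.
Check (-1, 10): distance² to centre = 34 ≤ 89, so it lies inside.
All remaining points lie in this disk, and no smaller disk contains both endpoints, so this is the minimum enclosing circle.
r = √89 ≈ 9.43.

9.43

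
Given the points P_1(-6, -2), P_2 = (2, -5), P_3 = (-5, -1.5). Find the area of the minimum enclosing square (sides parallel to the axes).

64

The bounding box has width 8 and height 3.5.
An axis-aligned square enclosing the set must have side ≥ max(width, height).
So the minimum side is max(8, 3.5) = 8.
Area = 8² = 64.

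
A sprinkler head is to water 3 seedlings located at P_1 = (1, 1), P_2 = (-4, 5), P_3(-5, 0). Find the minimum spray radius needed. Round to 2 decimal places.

3.42

Side lengths²: P_1P_2² = 41, P_1P_3² = 37, P_2P_3² = 26.
Since P_1P_2² = 41 < 37 + 26 = 63, the triangle is acute, so the smallest enclosing circle is the circumcircle.
Circumcentre = (-131/58, 119/58), r² = 19721/1682.
r = √(19721/1682) ≈ 3.42.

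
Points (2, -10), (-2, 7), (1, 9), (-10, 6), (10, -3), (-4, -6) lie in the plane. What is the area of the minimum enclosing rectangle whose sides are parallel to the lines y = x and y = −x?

290

In coordinates u = x + y, v = x − y the rectangle is axis-aligned; the map (x,y)→(u,v) scales areas by 2.
u-values: -8, 5, 10, -4, 7, -10; range = 10 − (-10) = 20.
v-values: 12, -9, -8, -16, 13, 2; range = 13 − (-16) = 29.
Area = (20 × 29) / 2 = 290.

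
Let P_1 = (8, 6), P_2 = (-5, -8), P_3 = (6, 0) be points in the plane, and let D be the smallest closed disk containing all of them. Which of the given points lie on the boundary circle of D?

P_1, P_2

Side lengths²: P_1P_2² = 365, P_1P_3² = 40, P_2P_3² = 185.
Since P_1P_2² = 365 ≥ 185 + 40 = 225, the angle opposite P_1P_2 is not acute, so the smallest enclosing circle has P_1P_2 as diameter.
Centre = midpoint of P_1P_2 = (1.5, -1), r² = 365/4 = 91.25.
The points at distance exactly r from the centre are P_1, P_2 — 2 points.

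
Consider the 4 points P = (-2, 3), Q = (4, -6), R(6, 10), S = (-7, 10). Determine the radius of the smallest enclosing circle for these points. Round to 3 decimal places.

9.784

A smallest enclosing disk is always determined by at most three of the input points on its boundary.
The minimum enclosing circle is determined by three boundary points: Q, R, S.
Their circumcentre is (-0.5, 2.6875) with r² = 95.72265625.
The farthest remaining point P is at distance² 2.34765625 ≤ 95.72265625.
r = √(95.72265625) ≈ 9.784.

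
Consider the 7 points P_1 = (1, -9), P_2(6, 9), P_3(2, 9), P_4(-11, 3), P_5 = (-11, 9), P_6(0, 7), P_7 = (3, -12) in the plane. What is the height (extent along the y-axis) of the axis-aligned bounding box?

max y = 9, min y = -12, so height = 21.

21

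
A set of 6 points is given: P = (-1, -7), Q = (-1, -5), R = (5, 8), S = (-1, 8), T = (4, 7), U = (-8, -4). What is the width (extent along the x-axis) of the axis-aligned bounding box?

13

max x = 5, min x = -8, so width = 13.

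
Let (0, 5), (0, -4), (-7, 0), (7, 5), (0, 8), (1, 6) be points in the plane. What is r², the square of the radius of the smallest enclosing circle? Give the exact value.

The farthest pair is (-7, 0)–(7, 5) with squared distance 221. The circle on this segment as diameter has centre (0, 2.5) and r² = 221/4 = 55.25.
Check (0, 5): distance² to centre = 6.25 ≤ 55.25, so it lies inside.
All remaining points lie in this disk, and no smaller disk contains both endpoints, so this is the minimum enclosing circle.

55.25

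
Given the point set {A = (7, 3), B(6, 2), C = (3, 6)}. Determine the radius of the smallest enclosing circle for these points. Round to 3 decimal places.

2.525

Side lengths²: AB² = 2, AC² = 25, BC² = 25.
Since BC² = 25 < 25 + 2 = 27, the triangle is acute, so the smallest enclosing circle is the circumcircle.
Circumcentre = (67/14, 59/14), r² = 625/98.
r = √(625/98) ≈ 2.525.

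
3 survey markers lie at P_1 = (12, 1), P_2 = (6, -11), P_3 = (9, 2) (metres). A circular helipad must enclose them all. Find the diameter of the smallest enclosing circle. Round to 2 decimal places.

Side lengths²: P_1P_2² = 180, P_1P_3² = 10, P_2P_3² = 178.
Since P_1P_2² = 180 < 178 + 10 = 188, the triangle is acute, so the smallest enclosing circle is the circumcircle.
Circumcentre = (59/7, -33/7), r² = 2225/49.
Diameter = 2r = 2√(2225/49) ≈ 13.48.

13.48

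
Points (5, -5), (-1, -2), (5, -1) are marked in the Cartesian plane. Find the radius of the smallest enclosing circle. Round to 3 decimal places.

3.400

Call the three points A, B, C in the order given.
Side lengths²: AB² = 45, AC² = 16, BC² = 37.
Since AB² = 45 < 37 + 16 = 53, the triangle is acute, so the smallest enclosing circle is the circumcircle.
Circumcentre = (2.25, -3), r² = 11.5625.
r = √(11.5625) ≈ 3.400.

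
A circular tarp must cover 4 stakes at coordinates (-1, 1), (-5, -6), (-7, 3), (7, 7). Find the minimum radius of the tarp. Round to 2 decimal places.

By Welzl's lemma the MEC is supported by two points (diametrically opposite) or three points (on a circumcircle).
The farthest pair is (-5, -6)–(7, 7) with squared distance 313. The circle on this segment as diameter has centre (1, 0.5) and r² = 313/4 = 78.25.
Check (-1, 1): distance² to centre = 4.25 ≤ 78.25, so it lies inside.
All remaining points lie in this disk, and no smaller disk contains both endpoints, so this is the minimum enclosing circle.
r = √(78.25) ≈ 8.85.

8.85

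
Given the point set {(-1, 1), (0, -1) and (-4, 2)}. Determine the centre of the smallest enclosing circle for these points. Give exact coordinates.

(-2, 0.5)

Call the three points A, B, C in the order given.
Side lengths²: AB² = 5, AC² = 10, BC² = 25.
Since BC² = 25 ≥ 10 + 5 = 15, the angle opposite BC is not acute, so the smallest enclosing circle has BC as diameter.
Centre = midpoint of BC = (-2, 0.5), r² = 25/4 = 6.25.
Centre = (-2, 0.5).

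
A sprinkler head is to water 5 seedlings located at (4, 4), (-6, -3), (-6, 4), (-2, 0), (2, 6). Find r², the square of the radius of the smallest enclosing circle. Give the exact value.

21605/578

By Welzl's lemma the MEC is supported by two points (diametrically opposite) or three points (on a circumcircle).
The minimum enclosing circle is determined by three boundary points: (4, 4), (-6, -3), (2, 6).
Their circumcentre is (-41/34, 27/34) with r² = 21605/578.
The farthest remaining point (-6, 4) is at distance² 19225/578 ≤ 21605/578.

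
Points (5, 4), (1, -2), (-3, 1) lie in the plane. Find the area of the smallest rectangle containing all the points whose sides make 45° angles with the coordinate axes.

In coordinates u = x + y, v = x − y the rectangle is axis-aligned; the map (x,y)→(u,v) scales areas by 2.
u-values: 9, -1, -2; range = 9 − (-2) = 11.
v-values: 1, 3, -4; range = 3 − (-4) = 7.
Area = (11 × 7) / 2 = 38.5.

38.5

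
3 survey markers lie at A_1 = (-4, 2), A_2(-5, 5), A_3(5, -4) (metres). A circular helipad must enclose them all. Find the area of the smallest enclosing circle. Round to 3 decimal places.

Side lengths²: A_1A_2² = 10, A_1A_3² = 117, A_2A_3² = 181.
Since A_2A_3² = 181 ≥ 117 + 10 = 127, the angle opposite A_2A_3 is not acute, so the smallest enclosing circle has A_2A_3 as diameter.
Centre = midpoint of A_2A_3 = (0, 0.5), r² = 181/4 = 45.25.
Area = π·r² = π·45.25 ≈ 142.157.

142.157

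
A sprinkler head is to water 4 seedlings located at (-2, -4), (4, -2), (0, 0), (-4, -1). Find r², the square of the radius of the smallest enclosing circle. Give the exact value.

16.25

The minimum enclosing circle of a finite set is fixed by two of the points (as a diameter) or three (as a circumcircle).
The farthest pair is (4, -2)–(-4, -1) with squared distance 65. The circle on this segment as diameter has centre (0, -1.5) and r² = 65/4 = 16.25.
Check (-2, -4): distance² to centre = 10.25 ≤ 16.25, so it lies inside.
All remaining points lie in this disk, and no smaller disk contains both endpoints, so this is the minimum enclosing circle.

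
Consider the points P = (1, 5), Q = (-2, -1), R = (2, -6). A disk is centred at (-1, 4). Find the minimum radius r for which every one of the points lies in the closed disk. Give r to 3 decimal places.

10.440

The required radius is the distance from (-1, 4) to the farthest point.
Squared distances: 5, 26, 109.
Maximum is 109, attained at R.
r = √109 ≈ 10.440.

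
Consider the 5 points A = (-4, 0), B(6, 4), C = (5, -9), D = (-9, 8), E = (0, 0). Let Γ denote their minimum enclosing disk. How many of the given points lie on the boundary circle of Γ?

2

A smallest enclosing disk is always determined by at most three of the input points on its boundary.
The farthest pair is C–D with squared distance 485. The circle on this segment as diameter has centre (-2, -0.5) and r² = 485/4 = 121.25.
Check A: distance² to centre = 4.25 ≤ 121.25, so it lies inside.
All remaining points lie in this disk, and no smaller disk contains both endpoints, so this is the minimum enclosing circle.
The points at distance exactly r from the centre are C, D — 2 points.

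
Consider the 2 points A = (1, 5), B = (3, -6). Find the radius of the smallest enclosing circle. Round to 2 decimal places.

5.59

The smallest circle enclosing two points has them as diameter endpoints.
Centre = midpoint = (2, -0.5); r² = |AB|²/4 = 125/4 = 31.25.
r = √(31.25) ≈ 5.59.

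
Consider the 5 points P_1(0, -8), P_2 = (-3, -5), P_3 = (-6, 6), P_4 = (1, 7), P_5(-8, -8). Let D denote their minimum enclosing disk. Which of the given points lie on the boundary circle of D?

By Welzl's lemma the MEC is supported by two points (diametrically opposite) or three points (on a circumcircle).
The farthest pair is P_4–P_5 with squared distance 306. The circle on this segment as diameter has centre (-3.5, -0.5) and r² = 306/4 = 76.5.
Check P_1: distance² to centre = 68.5 ≤ 76.5, so it lies inside.
All remaining points lie in this disk, and no smaller disk contains both endpoints, so this is the minimum enclosing circle.
The points at distance exactly r from the centre are P_4, P_5 — 2 points.

P_4, P_5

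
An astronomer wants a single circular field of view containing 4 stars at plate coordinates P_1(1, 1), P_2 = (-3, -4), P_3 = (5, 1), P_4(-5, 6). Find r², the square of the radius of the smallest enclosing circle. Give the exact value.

5785/162

A smallest enclosing disk is always determined by at most three of the input points on its boundary.
The minimum enclosing circle is determined by three boundary points: P_2, P_3, P_4.
Their circumcentre is (-17/18, 29/18) with r² = 5785/162.
The farthest remaining point P_1 is at distance² 673/162 ≤ 5785/162.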